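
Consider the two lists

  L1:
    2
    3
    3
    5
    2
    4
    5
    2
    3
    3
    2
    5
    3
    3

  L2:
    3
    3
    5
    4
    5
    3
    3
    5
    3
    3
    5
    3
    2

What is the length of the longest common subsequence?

10

Match 3 at L1[2]=L2[1], then 3 at L1[3]=L2[2], then 5 at L1[4]=L2[3], then 4 at L1[6]=L2[4], then 5 at L1[7]=L2[5], then 3 at L1[9]=L2[6], then 3 at L1[10]=L2[7], then 5 at L1[12]=L2[8], then 3 at L1[13]=L2[10], then 3 at L1[14]=L2[12] — 10 values in the same relative order in both. dp[14][13] = 10 confirms this is the maximum.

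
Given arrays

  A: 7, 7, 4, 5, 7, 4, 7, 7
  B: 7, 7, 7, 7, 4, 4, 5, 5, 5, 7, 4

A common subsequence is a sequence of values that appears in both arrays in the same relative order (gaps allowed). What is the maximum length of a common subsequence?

Taking 7 at A[1]=B[3], then 7 at A[2]=B[4], then 4 at A[3]=B[6], then 5 at A[4]=B[9], then 7 at A[5]=B[10], then 4 at A[6]=B[11] gives a common subsequence of length 6. Since dp[8][11] = 6, nothing longer is possible.

6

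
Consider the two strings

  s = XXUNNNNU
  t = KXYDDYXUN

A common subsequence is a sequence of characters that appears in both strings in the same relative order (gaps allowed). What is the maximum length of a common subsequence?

Let dp[i][j] be the LCS length of the first i characters of s and the first j characters of t. dp[i][j] = dp[i-1][j-1]+1 when the i-th and j-th characters match, else max(dp[i-1][j], dp[i][j-1]).
    ·  K  X  Y  D  D  Y  X  U  N
 ·  0  0  0  0  0  0  0  0  0  0
 X  0  0  1  1  1  1  1  1  1  1
 X  0  0  1  1  1  1  1  2  2  2
 U  0  0  1  1  1  1  1  2  3  3
 N  0  0  1  1  1  1  1  2  3  4
 N  0  0  1  1  1  1  1  2  3  4
 N  0  0  1  1  1  1  1  2  3  4
 N  0  0  1  1  1  1  1  2  3  4
 U  0  0  1  1  1  1  1  2  3  4
dp[8][9] = 4. One LCS (by backtracking along matches): XXUN.

4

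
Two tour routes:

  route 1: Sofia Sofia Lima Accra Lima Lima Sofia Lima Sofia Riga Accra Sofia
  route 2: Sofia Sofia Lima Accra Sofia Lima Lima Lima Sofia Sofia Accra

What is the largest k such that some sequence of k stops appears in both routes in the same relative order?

9

One common subsequence of length 9: Sofia (route 1 #1, route 2 #1), Sofia (route 1 #2, route 2 #2), Lima (route 1 #3, route 2 #3), Accra (route 1 #4, route 2 #4), Lima (route 1 #5, route 2 #7), Lima (route 1 #6, route 2 #8), Sofia (route 1 #7, route 2 #9), Sofia (route 1 #9, route 2 #10), Accra (route 1 #11, route 2 #11). The LCS DP gives dp[12][11] = 9, so this is optimal.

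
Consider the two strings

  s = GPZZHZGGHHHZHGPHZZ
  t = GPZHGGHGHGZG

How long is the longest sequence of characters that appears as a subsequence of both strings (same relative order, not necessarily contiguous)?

Pick G [1,1], then P [2,2], then Z [4,3], then H [5,4], then G [7,5], then G [8,6], then H [9,7], then H [10,9], then Z [12,11], then G [14,12]; all 10 characters appear in both, in order. Since dp[18][12] = 10, nothing longer is possible.

10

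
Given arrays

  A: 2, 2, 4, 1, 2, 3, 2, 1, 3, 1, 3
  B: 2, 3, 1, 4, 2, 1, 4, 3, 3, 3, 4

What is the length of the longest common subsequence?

One common subsequence of length 6: 2 [1,1] → 2 [2,5] → 4 [3,7] → 3 [6,8] → 3 [9,9] → 3 [11,10], and the DP table's final entry dp[11][11] is also 6, so no common subsequence is longer.

6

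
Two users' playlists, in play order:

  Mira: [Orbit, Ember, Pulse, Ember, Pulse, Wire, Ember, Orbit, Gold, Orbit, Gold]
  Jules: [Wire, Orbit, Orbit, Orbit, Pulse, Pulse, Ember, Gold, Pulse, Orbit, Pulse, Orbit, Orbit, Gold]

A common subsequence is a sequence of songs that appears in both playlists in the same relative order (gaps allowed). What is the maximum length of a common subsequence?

Pick Orbit at Mira[1]=Jules[4], then Ember at Mira[2]=Jules[7], then Pulse at Mira[3]=Jules[9], then Pulse at Mira[5]=Jules[11], then Orbit at Mira[8]=Jules[12], then Orbit at Mira[10]=Jules[13], then Gold at Mira[11]=Jules[14]; all 7 songs appear in both, in order. The LCS DP gives dp[11][14] = 7, so this is optimal.

7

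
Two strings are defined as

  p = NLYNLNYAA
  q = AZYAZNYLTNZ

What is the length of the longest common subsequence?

Taking N at p[1]=q[6], then Y at p[3]=q[7], then L at p[5]=q[8], then N at p[6]=q[10] gives a common subsequence of length 4. The LCS DP gives dp[9][11] = 4, so this is optimal.

4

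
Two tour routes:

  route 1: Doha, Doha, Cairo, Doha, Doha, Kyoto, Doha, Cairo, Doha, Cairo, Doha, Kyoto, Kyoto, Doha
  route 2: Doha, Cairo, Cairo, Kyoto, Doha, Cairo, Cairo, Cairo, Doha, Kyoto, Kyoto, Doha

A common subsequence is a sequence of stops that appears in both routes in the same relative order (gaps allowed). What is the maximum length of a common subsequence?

10

One common subsequence of length 10: Doha [1,1], Cairo [3,3], Kyoto [6,4], Doha [7,5], Cairo [8,7], Cairo [10,8], Doha [11,9], Kyoto [12,10], Kyoto [13,11], Doha [14,12]. dp[14][12] = 10 confirms this is the maximum.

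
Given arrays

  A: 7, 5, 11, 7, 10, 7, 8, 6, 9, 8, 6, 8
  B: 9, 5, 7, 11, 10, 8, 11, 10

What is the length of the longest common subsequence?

4

Match 7 [1,3] → 11 [3,4] → 10 [5,5] → 8 [7,6] — 4 values in the same relative order in both. The LCS DP gives dp[12][8] = 4, so this is optimal.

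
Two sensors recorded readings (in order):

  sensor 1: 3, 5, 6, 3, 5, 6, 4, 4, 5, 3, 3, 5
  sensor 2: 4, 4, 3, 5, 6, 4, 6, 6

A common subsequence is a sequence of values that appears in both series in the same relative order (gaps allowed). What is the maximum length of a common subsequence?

Let dp[i][j] be the LCS length of the first i values of sensor 1 and the first j values of sensor 2. dp[i][j] = dp[i-1][j-1]+1 when the i-th and j-th values match, else max(dp[i-1][j], dp[i][j-1]).
    ·  4  4  3  5  6  4  6  6
 ·  0  0  0  0  0  0  0  0  0
 3  0  0  0  1  1  1  1  1  1
 5  0  0  0  1  2  2  2  2  2
 6  0  0  0  1  2  3  3  3  3
 3  0  0  0  1  2  3  3  3  3
 5  0  0  0  1  2  3  3  3  3
 6  0  0  0  1  2  3  3  4  4
 4  0  1  1  1  2  3  4  4  4
 4  0  1  2  2  2  3  4  4  4
 5  0  1  2  2  3  3  4  4  4
 3  0  1  2  3  3  3  4  4  4
 3  0  1  2  3  3  3  4  4  4
 5  0  1  2  3  4  4  4  4  4
dp[12][8] = 4. One LCS (by backtracking along matches): 3, 5, 6, 6.

4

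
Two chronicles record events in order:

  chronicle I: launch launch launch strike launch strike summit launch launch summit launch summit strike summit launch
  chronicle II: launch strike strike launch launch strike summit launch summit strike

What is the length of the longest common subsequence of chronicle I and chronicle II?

9

Pick launch (chronicle I #3, chronicle II #1); then strike (chronicle I #4, chronicle II #2); then strike (chronicle I #6, chronicle II #3); then launch (chronicle I #8, chronicle II #4); then launch (chronicle I #9, chronicle II #5); then summit (chronicle I #10, chronicle II #7); then launch (chronicle I #11, chronicle II #8); then summit (chronicle I #12, chronicle II #9); then strike (chronicle I #13, chronicle II #10); all 9 events appear in both, in order. The LCS DP gives dp[15][10] = 9, so this is optimal.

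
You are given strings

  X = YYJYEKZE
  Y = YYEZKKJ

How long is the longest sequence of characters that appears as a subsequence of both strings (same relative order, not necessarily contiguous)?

4

One common subsequence of length 4: Y at X[2]=Y[1]; then Y at X[4]=Y[2]; then E at X[5]=Y[3]; then K at X[6]=Y[6]. Since dp[8][7] = 4, nothing longer is possible.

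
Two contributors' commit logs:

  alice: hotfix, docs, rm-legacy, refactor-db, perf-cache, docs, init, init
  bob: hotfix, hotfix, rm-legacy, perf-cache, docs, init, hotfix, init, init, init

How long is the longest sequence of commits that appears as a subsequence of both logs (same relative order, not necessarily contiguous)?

Pick hotfix (alice #1, bob #2); then rm-legacy (alice #3, bob #3); then perf-cache (alice #5, bob #4); then docs (alice #6, bob #5); then init (alice #7, bob #9); then init (alice #8, bob #10); all 6 commits appear in both, in order, and the DP table's final entry dp[8][10] is also 6, so no common subsequence is longer.

6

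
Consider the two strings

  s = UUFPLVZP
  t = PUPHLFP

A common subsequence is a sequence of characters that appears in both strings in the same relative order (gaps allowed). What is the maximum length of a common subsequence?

4

Taking U [2,2], P [4,3], L [5,5], P [8,7] gives a common subsequence of length 4. The LCS DP gives dp[8][7] = 4, so this is optimal.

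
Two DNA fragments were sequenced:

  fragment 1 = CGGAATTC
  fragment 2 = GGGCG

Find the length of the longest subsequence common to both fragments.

3

Let dp[i][j] be the LCS length of the first i bases of fragment 1 and the first j bases of fragment 2. dp[i][j] = dp[i-1][j-1]+1 when the i-th and j-th bases match, else max(dp[i-1][j], dp[i][j-1]).
    ·  G  G  G  C  G
 ·  0  0  0  0  0  0
 C  0  0  0  0  1  1
 G  0  1  1  1  1  2
 G  0  1  2  2  2  2
 A  0  1  2  2  2  2
 A  0  1  2  2  2  2
 T  0  1  2  2  2  2
 T  0  1  2  2  2  2
 C  0  1  2  2  3  3
dp[8][5] = 3. One LCS (by backtracking along matches): GGC.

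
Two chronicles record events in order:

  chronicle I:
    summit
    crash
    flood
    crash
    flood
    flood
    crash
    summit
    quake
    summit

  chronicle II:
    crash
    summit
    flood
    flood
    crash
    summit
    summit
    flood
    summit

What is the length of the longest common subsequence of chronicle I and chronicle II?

Taking summit [1,2], flood [5,3], flood [6,4], crash [7,5], summit [8,7], summit [10,9] gives a common subsequence of length 6. dp[10][9] = 6 confirms this is the maximum.

6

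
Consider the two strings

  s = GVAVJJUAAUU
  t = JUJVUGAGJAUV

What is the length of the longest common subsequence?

6

Pick J [5,1], then J [6,3], then U [7,5], then A [8,7], then A [9,10], then U [10,11]; all 6 characters appear in both, in order. Since dp[11][12] = 6, nothing longer is possible.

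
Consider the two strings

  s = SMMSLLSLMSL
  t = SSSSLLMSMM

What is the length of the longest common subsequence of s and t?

Pick S at s[1]=t[3] → S at s[4]=t[4] → L at s[5]=t[5] → L at s[6]=t[6] → S at s[7]=t[8] → M at s[9]=t[10]; all 6 characters appear in both, in order, and the DP table's final entry dp[11][10] is also 6, so no common subsequence is longer.

6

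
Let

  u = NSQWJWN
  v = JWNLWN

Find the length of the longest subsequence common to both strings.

3

Let dp[i][j] be the LCS length of the first i characters of u and the first j characters of v. dp[i][j] = dp[i-1][j-1]+1 when the i-th and j-th characters match, else max(dp[i-1][j], dp[i][j-1]).
    ·  J  W  N  L  W  N
 ·  0  0  0  0  0  0  0
 N  0  0  0  1  1  1  1
 S  0  0  0  1  1  1  1
 Q  0  0  0  1  1  1  1
 W  0  0  1  1  1  2  2
 J  0  1  1  1  1  2  2
 W  0  1  2  2  2  2  2
 N  0  1  2  3  3  3  3
dp[7][6] = 3. One LCS (by backtracking along matches): NWN.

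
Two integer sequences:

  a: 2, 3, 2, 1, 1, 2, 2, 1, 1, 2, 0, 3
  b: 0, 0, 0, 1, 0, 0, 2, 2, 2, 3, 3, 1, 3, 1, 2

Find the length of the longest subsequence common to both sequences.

6

Match 2 at a[1]=b[7], 2 at a[3]=b[8], 2 at a[6]=b[9], 1 at a[8]=b[12], 1 at a[9]=b[14], 2 at a[10]=b[15] — 6 values in the same relative order in both. dp[12][15] = 6 confirms this is the maximum.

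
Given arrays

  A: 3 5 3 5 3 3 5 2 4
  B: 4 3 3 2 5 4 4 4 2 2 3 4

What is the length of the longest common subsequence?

Match 3 (A #1, B #2); then 3 (A #3, B #3); then 5 (A #4, B #5); then 3 (A #6, B #11); then 4 (A #9, B #12) — 5 values in the same relative order in both. The LCS DP gives dp[9][12] = 5, so this is optimal.

5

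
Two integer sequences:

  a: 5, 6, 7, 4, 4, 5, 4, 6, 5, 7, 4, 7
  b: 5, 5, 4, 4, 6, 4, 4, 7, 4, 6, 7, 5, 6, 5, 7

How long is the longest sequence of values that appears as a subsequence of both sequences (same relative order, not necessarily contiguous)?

Taking 5 (a #1, b #2), then 6 (a #2, b #5), then 7 (a #3, b #8), then 4 (a #4, b #9), then 5 (a #6, b #12), then 6 (a #8, b #13), then 5 (a #9, b #14), then 7 (a #12, b #15) gives a common subsequence of length 8. Since dp[12][15] = 8, nothing longer is possible.

8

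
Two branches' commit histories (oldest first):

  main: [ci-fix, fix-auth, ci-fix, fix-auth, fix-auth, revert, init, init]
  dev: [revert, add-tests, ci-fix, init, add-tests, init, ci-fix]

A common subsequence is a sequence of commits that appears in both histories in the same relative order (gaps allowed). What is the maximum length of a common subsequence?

Pick ci-fix at main[3]=dev[3] → init at main[7]=dev[4] → init at main[8]=dev[6]; all 3 commits appear in both, in order. The LCS DP gives dp[8][7] = 3, so this is optimal.

3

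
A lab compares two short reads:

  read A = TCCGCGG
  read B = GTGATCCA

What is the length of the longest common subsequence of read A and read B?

Pick T (read A #1, read B #5) → C (read A #2, read B #6) → C (read A #3, read B #7); all 3 bases appear in both, in order. dp[7][8] = 3 confirms this is the maximum.

3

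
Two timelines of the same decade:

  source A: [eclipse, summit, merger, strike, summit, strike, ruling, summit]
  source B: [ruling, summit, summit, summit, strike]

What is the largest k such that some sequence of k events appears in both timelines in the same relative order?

Match summit at source A[2]=source B[3], then summit at source A[5]=source B[4], then strike at source A[6]=source B[5] — 3 events in the same relative order in both. dp[8][5] = 3 confirms this is the maximum.

3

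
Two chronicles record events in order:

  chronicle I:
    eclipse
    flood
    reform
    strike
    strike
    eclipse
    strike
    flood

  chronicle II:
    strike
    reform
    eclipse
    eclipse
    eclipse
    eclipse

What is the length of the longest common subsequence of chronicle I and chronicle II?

Taking eclipse at chronicle I[1]=chronicle II[5] → eclipse at chronicle I[6]=chronicle II[6] gives a common subsequence of length 2. Since dp[8][6] = 2, nothing longer is possible.

2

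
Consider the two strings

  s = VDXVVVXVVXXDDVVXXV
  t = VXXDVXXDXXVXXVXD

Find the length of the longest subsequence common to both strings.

Match V at s[1]=t[1], X at s[3]=t[2], X at s[7]=t[3], V at s[9]=t[5], X at s[10]=t[6], X at s[11]=t[7], D at s[12]=t[8], V at s[15]=t[11], X at s[16]=t[12], X at s[17]=t[13], V at s[18]=t[14] — 11 characters in the same relative order in both. dp[18][16] = 11 confirms this is the maximum.

11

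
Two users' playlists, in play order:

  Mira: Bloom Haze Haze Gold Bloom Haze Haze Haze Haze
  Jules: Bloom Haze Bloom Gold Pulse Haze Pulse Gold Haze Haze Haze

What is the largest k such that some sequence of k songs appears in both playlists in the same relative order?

Match Bloom [1,1]; then Haze [2,2]; then Haze [3,6]; then Gold [4,8]; then Haze [7,9]; then Haze [8,10]; then Haze [9,11] — 7 songs in the same relative order in both. The LCS DP gives dp[9][11] = 7, so this is optimal.

7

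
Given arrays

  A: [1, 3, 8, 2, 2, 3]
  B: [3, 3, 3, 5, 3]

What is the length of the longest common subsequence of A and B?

Let dp[i][j] be the LCS length of the first i values of A and the first j values of B. dp[i][j] = dp[i-1][j-1]+1 when the i-th and j-th values match, else max(dp[i-1][j], dp[i][j-1]).
    ·  3  3  3  5  3
 ·  0  0  0  0  0  0
 1  0  0  0  0  0  0
 3  0  1  1  1  1  1
 8  0  1  1  1  1  1
 2  0  1  1  1  1  1
 2  0  1  1  1  1  1
 3  0  1  2  2  2  2
dp[6][5] = 2. One LCS (by backtracking along matches): 3, 3.

2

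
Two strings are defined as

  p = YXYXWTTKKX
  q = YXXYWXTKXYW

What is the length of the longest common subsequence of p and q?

7

Let dp[i][j] be the LCS length of the first i characters of p and the first j characters of q. dp[i][j] = dp[i-1][j-1]+1 when the i-th and j-th characters match, else max(dp[i-1][j], dp[i][j-1]).
    ·  Y  X  X  Y  W  X  T  K  X  Y  W
 ·  0  0  0  0  0  0  0  0  0  0  0  0
 Y  0  1  1  1  1  1  1  1  1  1  1  1
 X  0  1  2  2  2  2  2  2  2  2  2  2
 Y  0  1  2  2  3  3  3  3  3  3  3  3
 X  0  1  2  3  3  3  4  4  4  4  4  4
 W  0  1  2  3  3  4  4  4  4  4  4  5
 T  0  1  2  3  3  4  4  5  5  5  5  5
 T  0  1  2  3  3  4  4  5  5  5  5  5
 K  0  1  2  3  3  4  4  5  6  6  6  6
 K  0  1  2  3  3  4  4  5  6  6  6  6
 X  0  1  2  3  3  4  5  5  6  7  7  7
dp[10][11] = 7. One LCS (by backtracking along matches): YXYXTKX.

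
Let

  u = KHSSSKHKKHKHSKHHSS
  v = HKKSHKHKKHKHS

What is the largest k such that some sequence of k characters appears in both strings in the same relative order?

10

Pick K [1,3], then H [2,5], then K [6,6], then H [7,7], then K [9,8], then K [11,9], then H [12,10], then K [14,11], then H [16,12], then S [18,13]; all 10 characters appear in both, in order. Since dp[18][13] = 10, nothing longer is possible.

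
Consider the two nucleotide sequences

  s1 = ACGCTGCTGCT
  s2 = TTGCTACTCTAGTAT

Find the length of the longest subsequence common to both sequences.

One common subsequence of length 7: A (s1 #1, s2 #6); then C (s1 #2, s2 #7); then C (s1 #4, s2 #9); then T (s1 #5, s2 #10); then G (s1 #6, s2 #12); then T (s1 #8, s2 #13); then T (s1 #11, s2 #15). dp[11][15] = 7 confirms this is the maximum.

7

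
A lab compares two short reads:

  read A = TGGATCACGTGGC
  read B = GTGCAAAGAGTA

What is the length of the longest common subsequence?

6

Match T (read A #1, read B #2) → G (read A #2, read B #3) → G (read A #3, read B #8) → A (read A #4, read B #9) → T (read A #5, read B #11) → A (read A #7, read B #12) — 6 bases in the same relative order in both, and the DP table's final entry dp[13][12] is also 6, so no common subsequence is longer.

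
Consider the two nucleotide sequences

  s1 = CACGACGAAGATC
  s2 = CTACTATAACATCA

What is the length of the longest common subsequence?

One common subsequence of length 9: C (s1 #1, s2 #1), then A (s1 #2, s2 #3), then C (s1 #3, s2 #4), then A (s1 #5, s2 #6), then A (s1 #8, s2 #8), then A (s1 #9, s2 #9), then A (s1 #11, s2 #11), then T (s1 #12, s2 #12), then C (s1 #13, s2 #13), and the DP table's final entry dp[13][14] is also 9, so no common subsequence is longer.

9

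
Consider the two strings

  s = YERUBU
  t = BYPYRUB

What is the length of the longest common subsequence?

4

One common subsequence of length 4: Y (s #1, t #4) → R (s #3, t #5) → U (s #4, t #6) → B (s #5, t #7). dp[6][7] = 4 confirms this is the maximum.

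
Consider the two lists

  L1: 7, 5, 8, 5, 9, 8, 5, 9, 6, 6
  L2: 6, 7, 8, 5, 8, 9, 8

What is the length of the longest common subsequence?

5

Pick 7 (L1 #1, L2 #2), 5 (L1 #2, L2 #4), 8 (L1 #3, L2 #5), 9 (L1 #5, L2 #6), 8 (L1 #6, L2 #7); all 5 values appear in both, in order. The LCS DP gives dp[10][7] = 5, so this is optimal.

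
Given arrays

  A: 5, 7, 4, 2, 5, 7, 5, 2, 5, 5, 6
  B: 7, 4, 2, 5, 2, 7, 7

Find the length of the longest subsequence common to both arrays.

Let dp[i][j] be the LCS length of the first i values of A and the first j values of B. dp[i][j] = dp[i-1][j-1]+1 when the i-th and j-th values match, else max(dp[i-1][j], dp[i][j-1]).
    ·  7  4  2  5  2  7  7
 ·  0  0  0  0  0  0  0  0
 5  0  0  0  0  1  1  1  1
 7  0  1  1  1  1  1  2  2
 4  0  1  2  2  2  2  2  2
 2  0  1  2  3  3  3  3  3
 5  0  1  2  3  4  4  4  4
 7  0  1  2  3  4  4  5  5
 5  0  1  2  3  4  4  5  5
 2  0  1  2  3  4  5  5  5
 5  0  1  2  3  4  5  5  5
 5  0  1  2  3  4  5  5  5
 6  0  1  2  3  4  5  5  5
dp[11][7] = 5. One LCS (by backtracking along matches): 7, 4, 2, 5, 7.

5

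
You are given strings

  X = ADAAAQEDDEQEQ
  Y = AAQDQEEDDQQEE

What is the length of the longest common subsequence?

8

One common subsequence of length 8: A (X #1, Y #2), D (X #2, Y #4), Q (X #6, Y #5), E (X #7, Y #7), D (X #8, Y #8), D (X #9, Y #9), E (X #10, Y #12), E (X #12, Y #13), and the DP table's final entry dp[13][13] is also 8, so no common subsequence is longer.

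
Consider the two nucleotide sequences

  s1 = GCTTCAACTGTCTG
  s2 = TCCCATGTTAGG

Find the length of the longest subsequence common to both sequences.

Match C [2,3]; then C [5,4]; then A [7,5]; then T [9,6]; then G [10,7]; then T [11,8]; then T [13,9]; then G [14,12] — 8 bases in the same relative order in both. dp[14][12] = 8 confirms this is the maximum.

8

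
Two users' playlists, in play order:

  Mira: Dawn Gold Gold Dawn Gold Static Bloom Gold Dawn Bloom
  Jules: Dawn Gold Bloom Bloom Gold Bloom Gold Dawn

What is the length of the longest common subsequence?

6

Taking Dawn [1,1]; then Gold [2,2]; then Gold [5,5]; then Bloom [7,6]; then Gold [8,7]; then Dawn [9,8] gives a common subsequence of length 6. dp[10][8] = 6 confirms this is the maximum.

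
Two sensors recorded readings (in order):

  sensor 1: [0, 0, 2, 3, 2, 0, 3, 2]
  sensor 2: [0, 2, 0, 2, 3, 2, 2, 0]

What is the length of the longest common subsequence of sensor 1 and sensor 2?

6

Let dp[i][j] be the LCS length of the first i values of sensor 1 and the first j values of sensor 2. dp[i][j] = dp[i-1][j-1]+1 when the i-th and j-th values match, else max(dp[i-1][j], dp[i][j-1]).
    ·  0  2  0  2  3  2  2  0
 ·  0  0  0  0  0  0  0  0  0
 0  0  1  1  1  1  1  1  1  1
 0  0  1  1  2  2  2  2  2  2
 2  0  1  2  2  3  3  3  3  3
 3  0  1  2  2  3  4  4  4  4
 2  0  1  2  2  3  4  5  5  5
 0  0  1  2  3  3  4  5  5  6
 3  0  1  2  3  3  4  5  5  6
 2  0  1  2  3  4  4  5  6  6
dp[8][8] = 6. One LCS (by backtracking along matches): 0, 0, 2, 3, 2, 0.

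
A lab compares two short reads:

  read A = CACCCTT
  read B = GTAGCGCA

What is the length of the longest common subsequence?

Let dp[i][j] be the LCS length of the first i bases of read A and the first j bases of read B. dp[i][j] = dp[i-1][j-1]+1 when the i-th and j-th bases match, else max(dp[i-1][j], dp[i][j-1]).
    ·  G  T  A  G  C  G  C  A
 ·  0  0  0  0  0  0  0  0  0
 C  0  0  0  0  0  1  1  1  1
 A  0  0  0  1  1  1  1  1  2
 C  0  0  0  1  1  2  2  2  2
 C  0  0  0  1  1  2  2  3  3
 C  0  0  0  1  1  2  2  3  3
 T  0  0  1  1  1  2  2  3  3
 T  0  0  1  1  1  2  2  3  3
dp[7][8] = 3. One LCS (by backtracking along matches): ACC.

3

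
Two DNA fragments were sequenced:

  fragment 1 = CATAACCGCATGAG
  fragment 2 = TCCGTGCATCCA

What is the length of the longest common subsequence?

One common subsequence of length 8: T at fragment 1[3]=fragment 2[1] → C at fragment 1[6]=fragment 2[2] → C at fragment 1[7]=fragment 2[3] → G at fragment 1[8]=fragment 2[6] → C at fragment 1[9]=fragment 2[7] → A at fragment 1[10]=fragment 2[8] → T at fragment 1[11]=fragment 2[9] → A at fragment 1[13]=fragment 2[12]. dp[14][12] = 8 confirms this is the maximum.

8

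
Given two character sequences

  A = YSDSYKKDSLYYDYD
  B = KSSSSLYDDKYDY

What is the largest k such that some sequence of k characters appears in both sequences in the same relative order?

8

One common subsequence of length 8: S at A[2]=B[3], S at A[4]=B[4], S at A[9]=B[5], L at A[10]=B[6], Y at A[11]=B[7], Y at A[12]=B[11], D at A[13]=B[12], Y at A[14]=B[13]. dp[15][13] = 8 confirms this is the maximum.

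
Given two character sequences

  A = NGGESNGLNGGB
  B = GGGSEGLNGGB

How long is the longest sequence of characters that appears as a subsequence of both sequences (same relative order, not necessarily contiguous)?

9

Let dp[i][j] be the LCS length of the first i characters of A and the first j characters of B. dp[i][j] = dp[i-1][j-1]+1 when the i-th and j-th characters match, else max(dp[i-1][j], dp[i][j-1]).
    ·  G  G  G  S  E  G  L  N  G  G  B
 ·  0  0  0  0  0  0  0  0  0  0  0  0
 N  0  0  0  0  0  0  0  0  1  1  1  1
 G  0  1  1  1  1  1  1  1  1  2  2  2
 G  0  1  2  2  2  2  2  2  2  2  3  3
 E  0  1  2  2  2  3  3  3  3  3  3  3
 S  0  1  2  2  3  3  3  3  3  3  3  3
 N  0  1  2  2  3  3  3  3  4  4  4  4
 G  0  1  2  3  3  3  4  4  4  5  5  5
 L  0  1  2  3  3  3  4  5  5  5  5  5
 N  0  1  2  3  3  3  4  5  6  6  6  6
 G  0  1  2  3  3  3  4  5  6  7  7  7
 G  0  1  2  3  3  3  4  5  6  7  8  8
 B  0  1  2  3  3  3  4  5  6  7  8  9
dp[12][11] = 9. One LCS (by backtracking along matches): GGEGLNGGB.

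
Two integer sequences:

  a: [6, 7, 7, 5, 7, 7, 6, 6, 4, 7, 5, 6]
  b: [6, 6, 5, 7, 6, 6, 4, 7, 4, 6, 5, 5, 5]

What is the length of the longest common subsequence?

Pick 6 (a #1, b #2), 5 (a #4, b #3), 7 (a #6, b #4), 6 (a #7, b #5), 6 (a #8, b #6), 4 (a #9, b #7), 7 (a #10, b #8), 5 (a #11, b #13); all 8 values appear in both, in order. The LCS DP gives dp[12][13] = 8, so this is optimal.

8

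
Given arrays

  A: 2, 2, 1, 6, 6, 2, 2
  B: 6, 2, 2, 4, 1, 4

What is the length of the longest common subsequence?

3

Let dp[i][j] be the LCS length of the first i values of A and the first j values of B. dp[i][j] = dp[i-1][j-1]+1 when the i-th and j-th values match, else max(dp[i-1][j], dp[i][j-1]).
    ·  6  2  2  4  1  4
 ·  0  0  0  0  0  0  0
 2  0  0  1  1  1  1  1
 2  0  0  1  2  2  2  2
 1  0  0  1  2  2  3  3
 6  0  1  1  2  2  3  3
 6  0  1  1  2  2  3  3
 2  0  1  2  2  2  3  3
 2  0  1  2  3  3  3  3
dp[7][6] = 3. One LCS (by backtracking along matches): 2, 2, 1.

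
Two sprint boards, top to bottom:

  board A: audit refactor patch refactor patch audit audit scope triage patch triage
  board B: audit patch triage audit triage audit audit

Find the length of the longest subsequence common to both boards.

4

Taking audit [1,1], patch [3,2], audit [6,6], audit [7,7] gives a common subsequence of length 4. The LCS DP gives dp[11][7] = 4, so this is optimal.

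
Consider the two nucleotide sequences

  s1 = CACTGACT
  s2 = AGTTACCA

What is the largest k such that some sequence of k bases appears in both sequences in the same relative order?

4

Let dp[i][j] be the LCS length of the first i bases of s1 and the first j bases of s2. dp[i][j] = dp[i-1][j-1]+1 when the i-th and j-th bases match, else max(dp[i-1][j], dp[i][j-1]).
    ·  A  G  T  T  A  C  C  A
 ·  0  0  0  0  0  0  0  0  0
 C  0  0  0  0  0  0  1  1  1
 A  0  1  1  1  1  1  1  1  2
 C  0  1  1  1  1  1  2  2  2
 T  0  1  1  2  2  2  2  2  2
 G  0  1  2  2  2  2  2  2  2
 A  0  1  2  2  2  3  3  3  3
 C  0  1  2  2  2  3  4  4  4
 T  0  1  2  3  3  3  4  4  4
dp[8][8] = 4. One LCS (by backtracking along matches): ATAC.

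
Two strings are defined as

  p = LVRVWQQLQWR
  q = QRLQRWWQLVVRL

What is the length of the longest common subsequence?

One common subsequence of length 6: L (p #1, q #3); then R (p #3, q #5); then W (p #5, q #7); then Q (p #7, q #8); then L (p #8, q #9); then R (p #11, q #12). The LCS DP gives dp[11][13] = 6, so this is optimal.

6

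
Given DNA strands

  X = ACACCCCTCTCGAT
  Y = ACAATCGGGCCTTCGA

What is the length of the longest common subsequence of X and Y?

11

Match A at X[1]=Y[1] → C at X[2]=Y[2] → A at X[3]=Y[4] → C at X[4]=Y[6] → C at X[6]=Y[10] → C at X[7]=Y[11] → T at X[8]=Y[12] → T at X[10]=Y[13] → C at X[11]=Y[14] → G at X[12]=Y[15] → A at X[13]=Y[16] — 11 bases in the same relative order in both, and the DP table's final entry dp[14][16] is also 11, so no common subsequence is longer.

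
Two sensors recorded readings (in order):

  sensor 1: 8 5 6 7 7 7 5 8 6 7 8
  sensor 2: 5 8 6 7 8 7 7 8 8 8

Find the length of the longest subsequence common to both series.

7

Let dp[i][j] be the LCS length of the first i values of sensor 1 and the first j values of sensor 2. dp[i][j] = dp[i-1][j-1]+1 when the i-th and j-th values match, else max(dp[i-1][j], dp[i][j-1]).
    ·  5  8  6  7  8  7  7  8  8  8
 ·  0  0  0  0  0  0  0  0  0  0  0
 8  0  0  1  1  1  1  1  1  1  1  1
 5  0  1  1  1  1  1  1  1  1  1  1
 6  0  1  1  2  2  2  2  2  2  2  2
 7  0  1  1  2  3  3  3  3  3  3  3
 7  0  1  1  2  3  3  4  4  4  4  4
 7  0  1  1  2  3  3  4  5  5  5  5
 5  0  1  1  2  3  3  4  5  5  5  5
 8  0  1  2  2  3  4  4  5  6  6  6
 6  0  1  2  3  3  4  4  5  6  6  6
 7  0  1  2  3  4  4  5  5  6  6  6
 8  0  1  2  3  4  5  5  5  6  7  7
dp[11][10] = 7. One LCS (by backtracking along matches): 8, 6, 7, 7, 7, 8, 8.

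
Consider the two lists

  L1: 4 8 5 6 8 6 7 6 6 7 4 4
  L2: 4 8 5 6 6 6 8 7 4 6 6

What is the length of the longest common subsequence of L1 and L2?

Let dp[i][j] be the LCS length of the first i values of L1 and the first j values of L2. dp[i][j] = dp[i-1][j-1]+1 when the i-th and j-th values match, else max(dp[i-1][j], dp[i][j-1]).
    ·  4  8  5  6  6  6  8  7  4  6  6
 ·  0  0  0  0  0  0  0  0  0  0  0  0
 4  0  1  1  1  1  1  1  1  1  1  1  1
 8  0  1  2  2  2  2  2  2  2  2  2  2
 5  0  1  2  3  3  3  3  3  3  3  3  3
 6  0  1  2  3  4  4  4  4  4  4  4  4
 8  0  1  2  3  4  4  4  5  5  5  5  5
 6  0  1  2  3  4  5  5  5  5  5  6  6
 7  0  1  2  3  4  5  5  5  6  6  6  6
 6  0  1  2  3  4  5  6  6  6  6  7  7
 6  0  1  2  3  4  5  6  6  6  6  7  8
 7  0  1  2  3  4  5  6  6  7  7  7  8
 4  0  1  2  3  4  5  6  6  7  8  8  8
 4  0  1  2  3  4  5  6  6  7  8  8  8
dp[12][11] = 8. One LCS (by backtracking along matches): 4, 8, 5, 6, 8, 7, 6, 6.

8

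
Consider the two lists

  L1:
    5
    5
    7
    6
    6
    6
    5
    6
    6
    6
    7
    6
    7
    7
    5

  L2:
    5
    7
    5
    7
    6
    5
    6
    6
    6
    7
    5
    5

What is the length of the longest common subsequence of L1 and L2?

Pick 5 [1,1], 5 [2,3], 7 [3,4], 6 [6,5], 5 [7,6], 6 [8,7], 6 [9,8], 6 [10,9], 7 [11,10], 5 [15,12]; all 10 values appear in both, in order. dp[15][12] = 10 confirms this is the maximum.

10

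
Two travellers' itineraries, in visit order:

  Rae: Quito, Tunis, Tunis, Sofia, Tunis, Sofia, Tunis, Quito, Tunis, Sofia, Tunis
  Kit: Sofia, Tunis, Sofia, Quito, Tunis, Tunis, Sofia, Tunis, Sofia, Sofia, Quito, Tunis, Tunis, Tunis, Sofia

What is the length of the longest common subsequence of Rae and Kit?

9

Match Quito [1,4], then Tunis [2,5], then Tunis [3,6], then Sofia [4,7], then Tunis [5,8], then Sofia [6,10], then Tunis [7,13], then Tunis [9,14], then Sofia [10,15] — 9 stops in the same relative order in both. Since dp[11][15] = 9, nothing longer is possible.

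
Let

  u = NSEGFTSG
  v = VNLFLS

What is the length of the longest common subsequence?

Let dp[i][j] be the LCS length of the first i characters of u and the first j characters of v. dp[i][j] = dp[i-1][j-1]+1 when the i-th and j-th characters match, else max(dp[i-1][j], dp[i][j-1]).
    ·  V  N  L  F  L  S
 ·  0  0  0  0  0  0  0
 N  0  0  1  1  1  1  1
 S  0  0  1  1  1  1  2
 E  0  0  1  1  1  1  2
 G  0  0  1  1  1  1  2
 F  0  0  1  1  2  2  2
 T  0  0  1  1  2  2  2
 S  0  0  1  1  2  2  3
 G  0  0  1  1  2  2  3
dp[8][6] = 3. One LCS (by backtracking along matches): NFS.

3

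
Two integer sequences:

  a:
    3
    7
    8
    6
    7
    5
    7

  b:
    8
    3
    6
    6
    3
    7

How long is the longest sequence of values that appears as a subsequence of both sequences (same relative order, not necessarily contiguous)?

Match 3 [1,2], 6 [4,4], 7 [7,6] — 3 values in the same relative order in both, and the DP table's final entry dp[7][6] is also 3, so no common subsequence is longer.

3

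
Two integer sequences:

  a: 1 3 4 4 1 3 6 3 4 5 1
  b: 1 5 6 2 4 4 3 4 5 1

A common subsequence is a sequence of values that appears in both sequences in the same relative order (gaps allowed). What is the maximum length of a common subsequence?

7

Let dp[i][j] be the LCS length of the first i values of a and the first j values of b. dp[i][j] = dp[i-1][j-1]+1 when the i-th and j-th values match, else max(dp[i-1][j], dp[i][j-1]).
    ·  1  5  6  2  4  4  3  4  5  1
 ·  0  0  0  0  0  0  0  0  0  0  0
 1  0  1  1  1  1  1  1  1  1  1  1
 3  0  1  1  1  1  1  1  2  2  2  2
 4  0  1  1  1  1  2  2  2  3  3  3
 4  0  1  1  1  1  2  3  3  3  3  3
 1  0  1  1  1  1  2  3  3  3  3  4
 3  0  1  1  1  1  2  3  4  4  4  4
 6  0  1  1  2  2  2  3  4  4  4  4
 3  0  1  1  2  2  2  3  4  4  4  4
 4  0  1  1  2  2  3  3  4  5  5  5
 5  0  1  2  2  2  3  3  4  5  6  6
 1  0  1  2  2  2  3  3  4  5  6  7
dp[11][10] = 7. One LCS (by backtracking along matches): 1, 4, 4, 3, 4, 5, 1.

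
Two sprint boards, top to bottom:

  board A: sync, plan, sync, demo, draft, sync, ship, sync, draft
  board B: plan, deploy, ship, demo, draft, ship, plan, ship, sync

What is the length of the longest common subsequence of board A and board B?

5

Match plan at board A[2]=board B[1], then demo at board A[4]=board B[4], then draft at board A[5]=board B[5], then ship at board A[7]=board B[8], then sync at board A[8]=board B[9] — 5 tasks in the same relative order in both. The LCS DP gives dp[9][9] = 5, so this is optimal.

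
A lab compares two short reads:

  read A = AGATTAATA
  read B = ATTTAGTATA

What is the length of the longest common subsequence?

7

Let dp[i][j] be the LCS length of the first i bases of read A and the first j bases of read B. dp[i][j] = dp[i-1][j-1]+1 when the i-th and j-th bases match, else max(dp[i-1][j], dp[i][j-1]).
    ·  A  T  T  T  A  G  T  A  T  A
 ·  0  0  0  0  0  0  0  0  0  0  0
 A  0  1  1  1  1  1  1  1  1  1  1
 G  0  1  1  1  1  1  2  2  2  2  2
 A  0  1  1  1  1  2  2  2  3  3  3
 T  0  1  2  2  2  2  2  3  3  4  4
 T  0  1  2  3  3  3  3  3  3  4  4
 A  0  1  2  3  3  4  4  4  4  4  5
 A  0  1  2  3  3  4  4  4  5  5  5
 T  0  1  2  3  4  4  4  5  5  6  6
 A  0  1  2  3  4  5  5  5  6  6  7
dp[9][10] = 7. One LCS (by backtracking along matches): ATTAATA.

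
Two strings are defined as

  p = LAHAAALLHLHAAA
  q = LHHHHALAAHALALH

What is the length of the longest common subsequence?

8

Pick L at p[1]=q[1] → A at p[2]=q[6] → A at p[4]=q[8] → A at p[5]=q[9] → A at p[6]=q[11] → L at p[7]=q[12] → L at p[10]=q[14] → H at p[11]=q[15]; all 8 characters appear in both, in order. dp[14][15] = 8 confirms this is the maximum.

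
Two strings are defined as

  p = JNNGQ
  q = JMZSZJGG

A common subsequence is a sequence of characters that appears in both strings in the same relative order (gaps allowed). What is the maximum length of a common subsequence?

Match J at p[1]=q[6], G at p[4]=q[8] — 2 characters in the same relative order in both. Since dp[5][8] = 2, nothing longer is possible.

2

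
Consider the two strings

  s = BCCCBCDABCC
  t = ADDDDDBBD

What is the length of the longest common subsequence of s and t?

Let dp[i][j] be the LCS length of the first i characters of s and the first j characters of t. dp[i][j] = dp[i-1][j-1]+1 when the i-th and j-th characters match, else max(dp[i-1][j], dp[i][j-1]).
    ·  A  D  D  D  D  D  B  B  D
 ·  0  0  0  0  0  0  0  0  0  0
 B  0  0  0  0  0  0  0  1  1  1
 C  0  0  0  0  0  0  0  1  1  1
 C  0  0  0  0  0  0  0  1  1  1
 C  0  0  0  0  0  0  0  1  1  1
 B  0  0  0  0  0  0  0  1  2  2
 C  0  0  0  0  0  0  0  1  2  2
 D  0  0  1  1  1  1  1  1  2  3
 A  0  1  1  1  1  1  1  1  2  3
 B  0  1  1  1  1  1  1  2  2  3
 C  0  1  1  1  1  1  1  2  2  3
 C  0  1  1  1  1  1  1  2  2  3
dp[11][9] = 3. One LCS (by backtracking along matches): BBD.

3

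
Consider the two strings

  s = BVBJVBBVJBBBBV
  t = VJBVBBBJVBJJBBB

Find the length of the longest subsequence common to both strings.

10

One common subsequence of length 10: B (s #1, t #3), then V (s #2, t #4), then B (s #3, t #7), then J (s #4, t #8), then V (s #5, t #9), then B (s #6, t #10), then J (s #9, t #12), then B (s #11, t #13), then B (s #12, t #14), then B (s #13, t #15). Since dp[14][15] = 10, nothing longer is possible.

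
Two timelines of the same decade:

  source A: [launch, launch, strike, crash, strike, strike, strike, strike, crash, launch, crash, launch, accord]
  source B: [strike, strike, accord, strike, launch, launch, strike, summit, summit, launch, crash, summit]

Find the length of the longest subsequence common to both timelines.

Pick strike [3,1], then strike [5,2], then strike [6,4], then strike [7,7], then launch [10,10], then crash [11,11]; all 6 events appear in both, in order. Since dp[13][12] = 6, nothing longer is possible.

6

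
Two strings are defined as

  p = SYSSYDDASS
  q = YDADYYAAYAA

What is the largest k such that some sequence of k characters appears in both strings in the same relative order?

4

One common subsequence of length 4: Y at p[5]=q[1], then D at p[6]=q[2], then D at p[7]=q[4], then A at p[8]=q[11], and the DP table's final entry dp[10][11] is also 4, so no common subsequence is longer.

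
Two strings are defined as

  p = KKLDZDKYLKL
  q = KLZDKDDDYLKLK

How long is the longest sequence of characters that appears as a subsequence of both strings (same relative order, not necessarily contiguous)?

Let dp[i][j] be the LCS length of the first i characters of p and the first j characters of q. dp[i][j] = dp[i-1][j-1]+1 when the i-th and j-th characters match, else max(dp[i-1][j], dp[i][j-1]).
    ·  K  L  Z  D  K  D  D  D  Y  L  K  L  K
 ·  0  0  0  0  0  0  0  0  0  0  0  0  0  0
 K  0  1  1  1  1  1  1  1  1  1  1  1  1  1
 K  0  1  1  1  1  2  2  2  2  2  2  2  2  2
 L  0  1  2  2  2  2  2  2  2  2  3  3  3  3
 D  0  1  2  2  3  3  3  3  3  3  3  3  3  3
 Z  0  1  2  3  3  3  3  3  3  3  3  3  3  3
 D  0  1  2  3  4  4  4  4  4  4  4  4  4  4
 K  0  1  2  3  4  5  5  5  5  5  5  5  5  5
 Y  0  1  2  3  4  5  5  5  5  6  6  6  6  6
 L  0  1  2  3  4  5  5  5  5  6  7  7  7  7
 K  0  1  2  3  4  5  5  5  5  6  7  8  8  8
 L  0  1  2  3  4  5  5  5  5  6  7  8  9  9
dp[11][13] = 9. One LCS (by backtracking along matches): KLZDKYLKL.

9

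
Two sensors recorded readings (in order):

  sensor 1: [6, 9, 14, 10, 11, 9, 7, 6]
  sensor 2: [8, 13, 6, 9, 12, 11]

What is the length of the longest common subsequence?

3

Let dp[i][j] be the LCS length of the first i values of sensor 1 and the first j values of sensor 2. dp[i][j] = dp[i-1][j-1]+1 when the i-th and j-th values match, else max(dp[i-1][j], dp[i][j-1]).
    ·  8 13  6  9 12 11
 ·  0  0  0  0  0  0  0
 6  0  0  0  1  1  1  1
 9  0  0  0  1  2  2  2
14  0  0  0  1  2  2  2
10  0  0  0  1  2  2  2
11  0  0  0  1  2  2  3
 9  0  0  0  1  2  2  3
 7  0  0  0  1  2  2  3
 6  0  0  0  1  2  2  3
dp[8][6] = 3. One LCS (by backtracking along matches): 6, 9, 11.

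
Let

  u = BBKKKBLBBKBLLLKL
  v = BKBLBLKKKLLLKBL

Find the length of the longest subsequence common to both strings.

11

One common subsequence of length 11: B (u #2, v #1) → K (u #5, v #2) → B (u #6, v #3) → L (u #7, v #4) → B (u #8, v #5) → K (u #10, v #9) → L (u #12, v #10) → L (u #13, v #11) → L (u #14, v #12) → K (u #15, v #13) → L (u #16, v #15). dp[16][15] = 11 confirms this is the maximum.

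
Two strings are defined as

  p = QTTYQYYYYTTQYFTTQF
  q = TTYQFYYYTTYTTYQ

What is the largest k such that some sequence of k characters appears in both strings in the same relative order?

13

Match T (p #2, q #1); then T (p #3, q #2); then Y (p #4, q #3); then Q (p #5, q #4); then Y (p #7, q #6); then Y (p #8, q #7); then Y (p #9, q #8); then T (p #10, q #9); then T (p #11, q #10); then Y (p #13, q #11); then T (p #15, q #12); then T (p #16, q #13); then Q (p #17, q #15) — 13 characters in the same relative order in both. The LCS DP gives dp[18][15] = 13, so this is optimal.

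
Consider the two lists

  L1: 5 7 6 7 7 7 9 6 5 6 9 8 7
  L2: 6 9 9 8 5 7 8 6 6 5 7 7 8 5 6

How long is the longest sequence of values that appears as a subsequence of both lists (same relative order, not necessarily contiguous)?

7

Pick 5 [1,5]; then 7 [2,6]; then 6 [3,9]; then 7 [4,11]; then 7 [5,12]; then 5 [9,14]; then 6 [10,15]; all 7 values appear in both, in order, and the DP table's final entry dp[13][15] is also 7, so no common subsequence is longer.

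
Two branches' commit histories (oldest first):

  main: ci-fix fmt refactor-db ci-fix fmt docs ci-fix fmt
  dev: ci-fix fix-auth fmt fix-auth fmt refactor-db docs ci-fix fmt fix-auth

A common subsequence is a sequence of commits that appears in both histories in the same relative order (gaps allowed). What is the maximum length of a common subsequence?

One common subsequence of length 6: ci-fix (main #1, dev #1), then fmt (main #2, dev #5), then refactor-db (main #3, dev #6), then docs (main #6, dev #7), then ci-fix (main #7, dev #8), then fmt (main #8, dev #9). Since dp[8][10] = 6, nothing longer is possible.

6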